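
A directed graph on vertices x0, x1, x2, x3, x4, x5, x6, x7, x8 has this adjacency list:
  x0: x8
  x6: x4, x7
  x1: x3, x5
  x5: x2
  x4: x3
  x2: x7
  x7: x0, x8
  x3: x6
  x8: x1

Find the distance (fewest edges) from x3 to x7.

2

Distance 0: x3.
Distance 1: x6.
Distance 2: x4, x7 — contains x7.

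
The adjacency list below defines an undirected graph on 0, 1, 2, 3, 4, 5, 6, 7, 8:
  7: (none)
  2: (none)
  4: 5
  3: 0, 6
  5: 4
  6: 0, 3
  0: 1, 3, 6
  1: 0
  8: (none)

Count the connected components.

From 0: component {0, 1, 3, 6}.
From 2: component {2}.
From 4: component {4, 5}.
From 7: component {7}.
From 8: component {8}.
That's 5 components.

5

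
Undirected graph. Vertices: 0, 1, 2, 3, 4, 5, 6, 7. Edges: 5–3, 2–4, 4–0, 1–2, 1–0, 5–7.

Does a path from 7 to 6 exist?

Explore from 7.
Distance 1: reach 5.
Distance 2: reach 3.
The search is exhausted without reaching 6; it lies in a different component.

No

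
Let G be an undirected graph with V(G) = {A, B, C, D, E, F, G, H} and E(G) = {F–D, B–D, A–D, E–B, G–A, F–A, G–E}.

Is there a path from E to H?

No

Explore from E.
Distance 1: reach B, G.
Distance 2: reach A, D.
Distance 3: reach F.
The search is exhausted without reaching H; it lies in a different component.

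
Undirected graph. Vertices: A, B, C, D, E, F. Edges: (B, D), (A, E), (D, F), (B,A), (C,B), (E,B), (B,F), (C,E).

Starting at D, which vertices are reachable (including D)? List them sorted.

Start at D.
Its neighbours: B, F.
Then their neighbours: A, C, E.
Every vertex is now reached.

A, B, C, D, E, F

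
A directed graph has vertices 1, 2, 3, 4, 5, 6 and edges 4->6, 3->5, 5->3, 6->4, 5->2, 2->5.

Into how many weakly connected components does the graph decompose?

3

From 1: component {1}.
From 2: component {2, 3, 5}.
From 4: component {4, 6}.
That's 3 components.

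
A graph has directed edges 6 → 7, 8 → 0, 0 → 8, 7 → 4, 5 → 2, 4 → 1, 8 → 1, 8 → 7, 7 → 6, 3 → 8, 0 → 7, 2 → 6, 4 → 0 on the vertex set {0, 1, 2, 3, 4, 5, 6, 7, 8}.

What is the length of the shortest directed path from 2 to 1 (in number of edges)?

4

Distance 0: 2.
Distance 1: 6.
Distance 2: 7.
Distance 3: 4.
Distance 4: 0, 1 — contains 1.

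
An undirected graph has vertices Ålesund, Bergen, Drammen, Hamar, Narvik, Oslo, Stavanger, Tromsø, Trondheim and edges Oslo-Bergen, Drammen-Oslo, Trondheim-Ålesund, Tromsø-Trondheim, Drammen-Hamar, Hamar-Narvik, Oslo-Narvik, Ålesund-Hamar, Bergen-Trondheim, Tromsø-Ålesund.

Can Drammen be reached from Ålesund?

Explore from Ålesund.
Distance 1: reach Hamar, Tromsø, Trondheim.
Distance 2: reach Bergen, Drammen, Narvik.
Found Drammen.

Yes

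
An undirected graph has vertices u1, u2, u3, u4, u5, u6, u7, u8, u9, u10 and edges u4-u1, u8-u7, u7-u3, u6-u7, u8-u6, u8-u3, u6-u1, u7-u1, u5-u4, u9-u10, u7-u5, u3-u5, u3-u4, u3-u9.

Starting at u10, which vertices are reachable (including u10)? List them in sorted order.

Start at u10.
Its neighbours: u9.
Then their neighbours: u3.
Then next layer: u4, u5, u7, u8.
Then next layer: u1, u6.
Nothing further is reachable.

u1, u3, u4, u5, u6, u7, u8, u9, u10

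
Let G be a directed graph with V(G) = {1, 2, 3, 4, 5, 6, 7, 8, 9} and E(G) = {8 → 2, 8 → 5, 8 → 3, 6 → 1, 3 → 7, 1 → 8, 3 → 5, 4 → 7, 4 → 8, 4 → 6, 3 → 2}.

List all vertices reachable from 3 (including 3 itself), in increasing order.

Start at 3.
Its neighbours: 2, 5, 7.
Nothing further is reachable.

2, 3, 5, 7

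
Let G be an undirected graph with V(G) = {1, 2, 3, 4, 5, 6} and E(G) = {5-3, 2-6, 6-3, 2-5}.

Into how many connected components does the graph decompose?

3

From 1: component {1}.
From 2: component {2, 3, 5, 6}.
From 4: component {4}.
That's 3 components.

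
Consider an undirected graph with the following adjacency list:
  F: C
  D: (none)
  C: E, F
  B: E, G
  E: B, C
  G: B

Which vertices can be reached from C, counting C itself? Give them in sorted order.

Start at C.
Its neighbours: E, F.
Then their neighbours: B.
Then next layer: G.
Nothing further is reachable.

B, C, E, F, G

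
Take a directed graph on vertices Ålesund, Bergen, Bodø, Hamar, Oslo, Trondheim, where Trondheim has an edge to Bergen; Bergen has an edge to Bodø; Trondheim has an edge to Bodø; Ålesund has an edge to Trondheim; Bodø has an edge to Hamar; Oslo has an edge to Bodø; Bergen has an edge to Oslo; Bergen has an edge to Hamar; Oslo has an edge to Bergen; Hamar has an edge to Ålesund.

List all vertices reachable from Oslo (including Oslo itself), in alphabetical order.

Start at Oslo.
Its neighbours: Bergen, Bodø.
Then their neighbours: Hamar.
Then next layer: Ålesund.
Then next layer: Trondheim.
Every vertex is now reached.

Ålesund, Bergen, Bodø, Hamar, Oslo, Trondheim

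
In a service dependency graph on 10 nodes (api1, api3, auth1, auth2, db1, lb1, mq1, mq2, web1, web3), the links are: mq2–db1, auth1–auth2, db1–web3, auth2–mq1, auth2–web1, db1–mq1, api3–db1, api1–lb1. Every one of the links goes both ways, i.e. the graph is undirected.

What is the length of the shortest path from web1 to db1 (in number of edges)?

Distance 0: web1.
Distance 1: auth2.
Distance 2: auth1, mq1.
Distance 3: db1 — contains db1.

3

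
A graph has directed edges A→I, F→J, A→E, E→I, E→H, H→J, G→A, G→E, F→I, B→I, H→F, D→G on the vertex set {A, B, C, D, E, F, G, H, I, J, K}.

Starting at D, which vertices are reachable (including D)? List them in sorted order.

Start at D.
Its neighbours: G.
Then their neighbours: A, E.
Then next layer: H, I.
Then next layer: F, J.
Nothing further is reachable.

A, D, E, F, G, H, I, J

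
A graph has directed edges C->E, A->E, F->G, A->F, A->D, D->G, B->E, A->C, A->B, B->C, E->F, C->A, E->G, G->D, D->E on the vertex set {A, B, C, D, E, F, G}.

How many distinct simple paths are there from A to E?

6

A→B→C→E
A→B→E
A→C→E
A→D→E
A→E
A→F→G→D→E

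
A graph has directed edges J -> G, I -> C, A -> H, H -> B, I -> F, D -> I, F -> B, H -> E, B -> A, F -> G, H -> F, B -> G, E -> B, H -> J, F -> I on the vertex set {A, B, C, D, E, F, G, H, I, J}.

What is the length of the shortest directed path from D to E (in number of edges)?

Distance 0: D.
Distance 1: I.
Distance 2: C, F.
Distance 3: B, G.
Distance 4: A.
Distance 5: H.
Distance 6: E, J — contains E.

6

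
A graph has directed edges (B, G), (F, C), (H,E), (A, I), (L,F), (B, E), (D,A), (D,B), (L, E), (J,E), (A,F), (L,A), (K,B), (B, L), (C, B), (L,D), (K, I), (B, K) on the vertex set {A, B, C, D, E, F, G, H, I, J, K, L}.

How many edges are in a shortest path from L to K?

Distance 0: L.
Distance 1: A, D, E, F.
Distance 2: B, C, I.
Distance 3: G, K — contains K.

3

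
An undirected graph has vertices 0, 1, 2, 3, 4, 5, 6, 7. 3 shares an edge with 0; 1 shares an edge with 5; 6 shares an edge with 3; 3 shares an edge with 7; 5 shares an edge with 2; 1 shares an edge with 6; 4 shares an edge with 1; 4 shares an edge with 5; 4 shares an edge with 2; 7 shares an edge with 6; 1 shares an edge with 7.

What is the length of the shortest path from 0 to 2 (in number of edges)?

5

Distance 0: 0.
Distance 1: 3.
Distance 2: 6, 7.
Distance 3: 1.
Distance 4: 4, 5.
Distance 5: 2 — contains 2.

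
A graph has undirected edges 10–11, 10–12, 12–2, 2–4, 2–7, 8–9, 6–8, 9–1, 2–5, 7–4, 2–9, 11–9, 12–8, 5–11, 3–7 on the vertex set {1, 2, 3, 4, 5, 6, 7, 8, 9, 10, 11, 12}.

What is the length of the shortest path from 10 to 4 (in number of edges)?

Distance 0: 10.
Distance 1: 11, 12.
Distance 2: 2, 5, 8, 9.
Distance 3: 1, 4, 6, 7 — contains 4.

3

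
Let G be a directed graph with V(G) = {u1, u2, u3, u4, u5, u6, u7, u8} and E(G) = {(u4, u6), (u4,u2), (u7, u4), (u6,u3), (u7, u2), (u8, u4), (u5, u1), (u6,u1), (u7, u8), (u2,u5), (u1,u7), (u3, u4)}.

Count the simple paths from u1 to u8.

u1→u7→u8

1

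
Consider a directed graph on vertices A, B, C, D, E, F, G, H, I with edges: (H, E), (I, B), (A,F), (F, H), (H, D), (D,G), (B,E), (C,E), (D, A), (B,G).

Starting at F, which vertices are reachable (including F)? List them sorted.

Start at F.
Its neighbours: H.
Then their neighbours: D, E.
Then next layer: A, G.
Nothing further is reachable.

A, D, E, F, G, H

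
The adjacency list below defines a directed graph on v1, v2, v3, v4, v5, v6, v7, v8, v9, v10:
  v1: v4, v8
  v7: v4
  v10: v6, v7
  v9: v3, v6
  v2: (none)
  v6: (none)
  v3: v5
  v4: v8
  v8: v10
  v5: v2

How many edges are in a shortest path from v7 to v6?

4

Distance 0: v7.
Distance 1: v4.
Distance 2: v8.
Distance 3: v10.
Distance 4: v6 — contains v6.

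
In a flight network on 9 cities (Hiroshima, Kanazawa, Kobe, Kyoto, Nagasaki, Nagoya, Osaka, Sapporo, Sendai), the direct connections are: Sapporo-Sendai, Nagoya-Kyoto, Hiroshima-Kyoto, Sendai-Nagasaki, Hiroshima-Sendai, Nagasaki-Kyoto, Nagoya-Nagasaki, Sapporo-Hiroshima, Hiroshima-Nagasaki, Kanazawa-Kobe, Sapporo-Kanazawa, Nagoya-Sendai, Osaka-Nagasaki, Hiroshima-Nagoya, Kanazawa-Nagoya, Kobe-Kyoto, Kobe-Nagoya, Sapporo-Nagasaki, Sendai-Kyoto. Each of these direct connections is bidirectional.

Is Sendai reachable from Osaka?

Explore from Osaka.
Distance 1: reach Nagasaki.
Distance 2: reach Hiroshima, Kyoto, Nagoya, Sapporo, Sendai.
Found Sendai.

Yes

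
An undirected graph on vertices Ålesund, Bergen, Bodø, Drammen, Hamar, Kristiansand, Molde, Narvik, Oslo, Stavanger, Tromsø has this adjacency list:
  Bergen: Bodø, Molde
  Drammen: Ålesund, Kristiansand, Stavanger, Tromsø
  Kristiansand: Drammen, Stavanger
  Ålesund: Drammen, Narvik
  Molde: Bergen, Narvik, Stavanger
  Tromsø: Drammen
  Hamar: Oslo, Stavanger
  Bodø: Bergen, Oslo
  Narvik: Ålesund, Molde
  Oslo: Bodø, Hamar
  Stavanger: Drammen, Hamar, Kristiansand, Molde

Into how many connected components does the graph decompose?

1

From Ålesund: component {Ålesund, Bergen, Bodø, Drammen, Hamar, Kristiansand, Molde, Narvik, Oslo, Stavanger, Tromsø}.
That's 1 component.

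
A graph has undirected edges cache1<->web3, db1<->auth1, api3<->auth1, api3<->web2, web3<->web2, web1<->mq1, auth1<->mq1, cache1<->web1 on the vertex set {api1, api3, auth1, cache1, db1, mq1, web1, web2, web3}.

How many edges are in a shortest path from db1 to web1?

3

Distance 0: db1.
Distance 1: auth1.
Distance 2: api3, mq1.
Distance 3: web1, web2 — contains web1.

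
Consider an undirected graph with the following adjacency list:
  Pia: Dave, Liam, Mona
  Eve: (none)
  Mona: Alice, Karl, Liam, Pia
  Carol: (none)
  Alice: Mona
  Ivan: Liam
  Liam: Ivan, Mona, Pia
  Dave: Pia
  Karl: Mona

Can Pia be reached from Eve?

Eve has no edges, so nothing is reachable from it.

No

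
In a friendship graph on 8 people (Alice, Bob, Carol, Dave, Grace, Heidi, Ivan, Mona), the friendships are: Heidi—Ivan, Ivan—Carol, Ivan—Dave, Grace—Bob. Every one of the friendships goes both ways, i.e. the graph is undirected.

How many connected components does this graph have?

From Alice: component {Alice}.
From Bob: component {Bob, Grace}.
From Carol: component {Carol, Dave, Heidi, Ivan}.
From Mona: component {Mona}.
That's 4 components.

4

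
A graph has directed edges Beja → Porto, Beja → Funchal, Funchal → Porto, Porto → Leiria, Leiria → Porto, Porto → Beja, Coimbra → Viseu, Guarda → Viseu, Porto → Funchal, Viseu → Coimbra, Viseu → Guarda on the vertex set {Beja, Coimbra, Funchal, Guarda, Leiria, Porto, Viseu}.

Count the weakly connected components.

2

From Beja: component {Beja, Funchal, Leiria, Porto}.
From Coimbra: component {Coimbra, Guarda, Viseu}.
That's 2 components.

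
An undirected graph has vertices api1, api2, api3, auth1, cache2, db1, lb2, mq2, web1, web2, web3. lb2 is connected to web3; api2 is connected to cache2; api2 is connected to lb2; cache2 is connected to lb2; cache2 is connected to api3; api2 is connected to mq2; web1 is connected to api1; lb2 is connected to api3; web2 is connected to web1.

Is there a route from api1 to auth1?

No

Explore from api1.
Distance 1: reach web1.
Distance 2: reach web2.
The search is exhausted without reaching auth1; it lies in a different component.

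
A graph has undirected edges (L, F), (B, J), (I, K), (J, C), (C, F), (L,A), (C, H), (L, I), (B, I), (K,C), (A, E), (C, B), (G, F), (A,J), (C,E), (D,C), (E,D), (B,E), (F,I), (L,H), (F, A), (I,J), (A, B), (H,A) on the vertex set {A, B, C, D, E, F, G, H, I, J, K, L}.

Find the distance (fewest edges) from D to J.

2

Distance 0: D.
Distance 1: C, E.
Distance 2: A, B, F, H, J, K — contains J.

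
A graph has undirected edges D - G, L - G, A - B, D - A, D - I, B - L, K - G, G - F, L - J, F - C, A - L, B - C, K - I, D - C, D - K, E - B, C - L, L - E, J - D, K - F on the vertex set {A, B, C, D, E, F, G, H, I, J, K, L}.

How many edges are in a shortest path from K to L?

2

Distance 0: K.
Distance 1: D, F, G, I.
Distance 2: A, C, J, L — contains L.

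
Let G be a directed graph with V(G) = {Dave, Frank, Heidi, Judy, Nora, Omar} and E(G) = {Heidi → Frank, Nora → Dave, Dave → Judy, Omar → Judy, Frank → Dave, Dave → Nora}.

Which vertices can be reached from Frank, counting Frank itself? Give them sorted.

Dave, Frank, Judy, Nora

Start at Frank.
Its neighbours: Dave.
Then their neighbours: Judy, Nora.
Nothing further is reachable.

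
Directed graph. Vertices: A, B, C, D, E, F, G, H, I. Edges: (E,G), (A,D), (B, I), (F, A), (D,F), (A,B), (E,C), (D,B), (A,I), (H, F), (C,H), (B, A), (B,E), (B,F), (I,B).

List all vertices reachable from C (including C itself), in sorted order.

A, B, C, D, E, F, G, H, I

Start at C.
Its neighbours: H.
Then their neighbours: F.
Then next layer: A.
Then next layer: B, D, I.
Then next layer: E.
Then next layer: G.
Every vertex is now reached.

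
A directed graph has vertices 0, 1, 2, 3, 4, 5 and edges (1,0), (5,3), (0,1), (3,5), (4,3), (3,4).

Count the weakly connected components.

From 0: component {0, 1}.
From 2: component {2}.
From 3: component {3, 4, 5}.
That's 3 components.

3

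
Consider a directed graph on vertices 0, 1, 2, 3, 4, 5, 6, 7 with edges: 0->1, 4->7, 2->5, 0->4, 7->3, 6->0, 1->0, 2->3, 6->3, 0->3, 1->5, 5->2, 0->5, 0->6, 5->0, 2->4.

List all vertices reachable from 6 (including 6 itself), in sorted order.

0, 1, 2, 3, 4, 5, 6, 7

Start at 6.
Its neighbours: 0, 3.
Then their neighbours: 1, 4, 5.
Then next layer: 2, 7.
Every vertex is now reached.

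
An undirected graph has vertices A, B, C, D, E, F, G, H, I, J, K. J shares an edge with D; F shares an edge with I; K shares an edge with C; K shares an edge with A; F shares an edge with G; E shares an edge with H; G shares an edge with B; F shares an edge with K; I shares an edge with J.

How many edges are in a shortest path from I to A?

3

Distance 0: I.
Distance 1: F, J.
Distance 2: D, G, K.
Distance 3: A, B, C — contains A.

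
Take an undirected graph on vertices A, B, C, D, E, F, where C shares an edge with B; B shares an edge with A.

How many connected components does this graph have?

4

From A: component {A, B, C}.
From D: component {D}.
From E: component {E}.
From F: component {F}.
That's 4 components.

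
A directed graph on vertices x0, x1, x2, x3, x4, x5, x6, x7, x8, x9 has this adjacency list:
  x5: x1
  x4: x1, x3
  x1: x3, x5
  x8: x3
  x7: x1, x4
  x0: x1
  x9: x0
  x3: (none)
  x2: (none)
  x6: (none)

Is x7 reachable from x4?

Explore from x4.
Distance 1: reach x1, x3.
Distance 2: reach x5.
The search from x4 is exhausted; no directed path reaches x7.

No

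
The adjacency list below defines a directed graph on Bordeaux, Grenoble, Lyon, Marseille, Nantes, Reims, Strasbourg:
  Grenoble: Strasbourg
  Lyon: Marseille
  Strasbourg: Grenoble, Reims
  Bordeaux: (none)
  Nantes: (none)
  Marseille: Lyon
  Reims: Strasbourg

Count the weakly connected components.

4

From Bordeaux: component {Bordeaux}.
From Grenoble: component {Grenoble, Reims, Strasbourg}.
From Lyon: component {Lyon, Marseille}.
From Nantes: component {Nantes}.
That's 4 components.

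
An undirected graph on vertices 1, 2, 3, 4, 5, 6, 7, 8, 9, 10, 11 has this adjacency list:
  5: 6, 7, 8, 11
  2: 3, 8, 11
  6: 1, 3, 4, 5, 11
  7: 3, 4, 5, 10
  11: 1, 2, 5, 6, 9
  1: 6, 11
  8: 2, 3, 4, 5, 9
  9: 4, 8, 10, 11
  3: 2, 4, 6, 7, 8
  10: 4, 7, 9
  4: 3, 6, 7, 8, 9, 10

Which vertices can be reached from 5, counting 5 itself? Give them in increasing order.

1, 2, 3, 4, 5, 6, 7, 8, 9, 10, 11

Start at 5.
Its neighbours: 6, 7, 8, 11.
Then their neighbours: 1, 2, 3, 4, 9, 10.
Every vertex is now reached.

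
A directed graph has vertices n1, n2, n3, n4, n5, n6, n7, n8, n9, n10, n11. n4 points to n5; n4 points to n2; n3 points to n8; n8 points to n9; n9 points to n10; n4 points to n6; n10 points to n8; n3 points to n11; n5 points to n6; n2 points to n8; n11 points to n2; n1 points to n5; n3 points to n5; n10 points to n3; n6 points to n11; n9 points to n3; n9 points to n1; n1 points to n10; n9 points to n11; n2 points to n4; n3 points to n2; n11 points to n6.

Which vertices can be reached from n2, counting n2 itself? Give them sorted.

n1, n2, n3, n4, n5, n6, n8, n9, n10, n11

Start at n2.
Its neighbours: n4, n8.
Then their neighbours: n5, n6, n9.
Then next layer: n1, n3, n10, n11.
Nothing further is reachable.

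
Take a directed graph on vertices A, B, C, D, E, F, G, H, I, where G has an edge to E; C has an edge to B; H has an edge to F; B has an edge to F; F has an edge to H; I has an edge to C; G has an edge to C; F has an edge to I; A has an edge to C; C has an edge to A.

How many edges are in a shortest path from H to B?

Distance 0: H.
Distance 1: F.
Distance 2: I.
Distance 3: C.
Distance 4: A, B — contains B.

4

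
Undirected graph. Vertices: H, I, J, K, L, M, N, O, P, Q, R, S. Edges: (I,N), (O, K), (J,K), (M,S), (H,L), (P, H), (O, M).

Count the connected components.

From H: component {H, L, P}.
From I: component {I, N}.
From J: component {J, K, M, O, S}.
From Q: component {Q}.
From R: component {R}.
That's 5 components.

5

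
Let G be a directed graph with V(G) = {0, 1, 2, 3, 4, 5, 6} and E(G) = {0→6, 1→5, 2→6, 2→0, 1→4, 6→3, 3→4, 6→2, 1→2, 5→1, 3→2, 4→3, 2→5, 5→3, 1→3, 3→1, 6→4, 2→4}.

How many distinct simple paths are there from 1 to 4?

15

1→2→0→6→3→4
1→2→0→6→4
1→2→4
1→2→5→3→4
1→2→6→3→4
1→2→6→4
1→3→2→0→6→4
1→3→2→4
1→3→2→6→4
1→3→4
1→4
1→5→3→2→0→6→4
1→5→3→2→4
1→5→3→2→6→4
1→5→3→4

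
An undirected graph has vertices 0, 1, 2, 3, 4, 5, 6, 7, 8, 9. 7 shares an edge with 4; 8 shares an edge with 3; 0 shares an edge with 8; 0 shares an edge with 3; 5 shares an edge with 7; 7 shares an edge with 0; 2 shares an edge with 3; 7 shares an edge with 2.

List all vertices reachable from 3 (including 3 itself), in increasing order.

Start at 3.
Its neighbours: 0, 2, 8.
Then their neighbours: 7.
Then next layer: 4, 5.
Nothing further is reachable.

0, 2, 3, 4, 5, 7, 8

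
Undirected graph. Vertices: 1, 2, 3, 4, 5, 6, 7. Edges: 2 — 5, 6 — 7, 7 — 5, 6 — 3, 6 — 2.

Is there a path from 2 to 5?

Explore from 2.
Distance 1: reach 5, 6.
Found 5.

Yes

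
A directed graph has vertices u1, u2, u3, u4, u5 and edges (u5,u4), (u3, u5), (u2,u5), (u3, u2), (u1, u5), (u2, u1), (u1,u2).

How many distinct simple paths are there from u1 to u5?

u1→u2→u5
u1→u5

2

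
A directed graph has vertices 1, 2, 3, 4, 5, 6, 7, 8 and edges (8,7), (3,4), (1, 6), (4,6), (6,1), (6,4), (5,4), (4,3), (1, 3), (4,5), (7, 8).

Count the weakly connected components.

3

From 1: component {1, 3, 4, 5, 6}.
From 2: component {2}.
From 7: component {7, 8}.
That's 3 components.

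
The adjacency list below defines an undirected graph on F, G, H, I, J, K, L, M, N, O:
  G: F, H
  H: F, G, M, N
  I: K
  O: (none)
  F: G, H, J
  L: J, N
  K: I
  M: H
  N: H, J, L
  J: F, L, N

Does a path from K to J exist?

No

Explore from K.
Distance 1: reach I.
The search is exhausted without reaching J; it lies in a different component.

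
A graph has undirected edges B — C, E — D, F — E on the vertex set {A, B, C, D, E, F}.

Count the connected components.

3

From A: component {A}.
From B: component {B, C}.
From D: component {D, E, F}.
That's 3 components.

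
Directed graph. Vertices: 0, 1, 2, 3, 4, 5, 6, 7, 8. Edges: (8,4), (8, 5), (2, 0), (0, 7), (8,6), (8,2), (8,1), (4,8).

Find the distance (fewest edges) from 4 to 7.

Distance 0: 4.
Distance 1: 8.
Distance 2: 1, 2, 5, 6.
Distance 3: 0.
Distance 4: 7 — contains 7.

4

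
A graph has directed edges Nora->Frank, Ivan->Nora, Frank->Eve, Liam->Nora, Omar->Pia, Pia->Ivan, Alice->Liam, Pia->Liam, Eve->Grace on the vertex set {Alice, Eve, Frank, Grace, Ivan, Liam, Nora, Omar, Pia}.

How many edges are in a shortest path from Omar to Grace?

6

Distance 0: Omar.
Distance 1: Pia.
Distance 2: Ivan, Liam.
Distance 3: Nora.
Distance 4: Frank.
Distance 5: Eve.
Distance 6: Grace — contains Grace.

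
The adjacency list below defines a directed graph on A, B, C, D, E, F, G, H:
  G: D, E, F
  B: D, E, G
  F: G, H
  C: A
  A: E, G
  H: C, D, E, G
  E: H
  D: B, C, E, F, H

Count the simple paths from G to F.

3

G→D→F
G→E→H→D→F
G→F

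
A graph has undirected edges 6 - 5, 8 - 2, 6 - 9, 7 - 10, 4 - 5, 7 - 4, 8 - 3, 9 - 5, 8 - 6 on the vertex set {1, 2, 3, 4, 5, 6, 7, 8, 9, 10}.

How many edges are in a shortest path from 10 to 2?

Distance 0: 10.
Distance 1: 7.
Distance 2: 4.
Distance 3: 5.
Distance 4: 6, 9.
Distance 5: 8.
Distance 6: 2, 3 — contains 2.

6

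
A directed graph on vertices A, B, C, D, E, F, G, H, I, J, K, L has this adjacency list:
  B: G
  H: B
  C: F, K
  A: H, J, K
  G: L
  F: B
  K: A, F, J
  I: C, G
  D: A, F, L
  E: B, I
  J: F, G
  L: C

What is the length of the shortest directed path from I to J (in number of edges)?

3

Distance 0: I.
Distance 1: C, G.
Distance 2: F, K, L.
Distance 3: A, B, J — contains J.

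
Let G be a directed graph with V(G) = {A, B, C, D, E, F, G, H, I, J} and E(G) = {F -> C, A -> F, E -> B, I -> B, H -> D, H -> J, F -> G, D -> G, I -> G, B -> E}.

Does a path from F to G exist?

Yes

Explore from F.
Distance 1: reach C, G.
Found G.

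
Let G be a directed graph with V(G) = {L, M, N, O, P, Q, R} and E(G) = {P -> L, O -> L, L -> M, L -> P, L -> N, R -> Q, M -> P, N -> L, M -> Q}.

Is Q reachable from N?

Explore from N.
Distance 1: reach L.
Distance 2: reach M, P.
Distance 3: reach Q.
Found Q.

Yes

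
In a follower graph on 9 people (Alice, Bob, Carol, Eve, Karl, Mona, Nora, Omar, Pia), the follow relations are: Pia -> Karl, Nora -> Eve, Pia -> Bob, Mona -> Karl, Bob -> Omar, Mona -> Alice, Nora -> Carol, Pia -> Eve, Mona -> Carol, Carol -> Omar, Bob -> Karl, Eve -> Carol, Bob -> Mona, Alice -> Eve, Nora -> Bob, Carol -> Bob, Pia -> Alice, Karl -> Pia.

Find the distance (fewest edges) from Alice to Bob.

3

Distance 0: Alice.
Distance 1: Eve.
Distance 2: Carol.
Distance 3: Bob, Omar — contains Bob.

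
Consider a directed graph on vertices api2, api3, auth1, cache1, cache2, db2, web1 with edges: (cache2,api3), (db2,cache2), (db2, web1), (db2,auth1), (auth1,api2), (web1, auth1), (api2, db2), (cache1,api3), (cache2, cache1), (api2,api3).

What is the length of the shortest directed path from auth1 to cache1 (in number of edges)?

Distance 0: auth1.
Distance 1: api2.
Distance 2: api3, db2.
Distance 3: cache2, web1.
Distance 4: cache1 — contains cache1.

4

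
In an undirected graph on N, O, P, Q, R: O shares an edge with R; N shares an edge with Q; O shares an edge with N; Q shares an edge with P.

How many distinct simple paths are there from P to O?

1

P–Q–N–O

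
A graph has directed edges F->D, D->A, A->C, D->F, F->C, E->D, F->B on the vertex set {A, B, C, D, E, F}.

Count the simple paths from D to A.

1

D→A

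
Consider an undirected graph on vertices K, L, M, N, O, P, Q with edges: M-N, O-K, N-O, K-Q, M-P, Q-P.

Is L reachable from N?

Explore from N.
Distance 1: reach M, O.
Distance 2: reach K, P.
Distance 3: reach Q.
The search is exhausted without reaching L; it lies in a different component.

No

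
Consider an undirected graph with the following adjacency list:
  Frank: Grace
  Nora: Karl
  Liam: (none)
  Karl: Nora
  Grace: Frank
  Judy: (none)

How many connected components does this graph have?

From Frank: component {Frank, Grace}.
From Judy: component {Judy}.
From Karl: component {Karl, Nora}.
From Liam: component {Liam}.
That's 4 components.

4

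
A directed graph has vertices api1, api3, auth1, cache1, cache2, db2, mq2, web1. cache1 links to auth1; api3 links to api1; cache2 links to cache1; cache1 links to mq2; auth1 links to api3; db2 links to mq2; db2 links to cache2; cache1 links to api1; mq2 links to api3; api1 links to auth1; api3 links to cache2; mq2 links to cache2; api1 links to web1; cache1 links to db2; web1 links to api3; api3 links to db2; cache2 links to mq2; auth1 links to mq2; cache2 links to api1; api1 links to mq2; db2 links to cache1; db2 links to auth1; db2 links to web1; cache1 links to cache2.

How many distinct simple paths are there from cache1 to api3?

cache1→api1→auth1→api3
cache1→api1→auth1→mq2→api3
cache1→api1→mq2→api3
cache1→api1→web1→api3
cache1→auth1→api3
cache1→auth1→mq2→api3
cache1→auth1→mq2→cache2→api1→web1→api3
cache1→cache2→api1→auth1→api3
... and 19 more.

27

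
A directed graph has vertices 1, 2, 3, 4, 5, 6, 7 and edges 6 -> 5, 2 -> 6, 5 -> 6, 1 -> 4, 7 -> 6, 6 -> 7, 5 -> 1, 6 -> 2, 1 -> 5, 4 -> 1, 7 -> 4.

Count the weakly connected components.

From 1: component {1, 2, 4, 5, 6, 7}.
From 3: component {3}.
That's 2 components.

2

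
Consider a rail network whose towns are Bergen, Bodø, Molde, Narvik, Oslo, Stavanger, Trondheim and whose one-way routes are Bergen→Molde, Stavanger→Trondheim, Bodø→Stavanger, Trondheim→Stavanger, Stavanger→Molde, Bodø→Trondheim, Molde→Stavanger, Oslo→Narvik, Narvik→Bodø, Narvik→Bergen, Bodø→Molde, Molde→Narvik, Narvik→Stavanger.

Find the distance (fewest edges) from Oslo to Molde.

3

Distance 0: Oslo.
Distance 1: Narvik.
Distance 2: Bergen, Bodø, Stavanger.
Distance 3: Molde, Trondheim — contains Molde.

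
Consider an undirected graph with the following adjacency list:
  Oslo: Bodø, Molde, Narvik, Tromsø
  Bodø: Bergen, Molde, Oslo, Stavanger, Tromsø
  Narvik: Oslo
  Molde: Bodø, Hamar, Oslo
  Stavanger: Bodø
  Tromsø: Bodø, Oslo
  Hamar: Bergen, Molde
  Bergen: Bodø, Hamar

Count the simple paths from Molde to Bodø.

Molde–Bodø
Molde–Hamar–Bergen–Bodø
Molde–Oslo–Bodø
Molde–Oslo–Tromsø–Bodø

4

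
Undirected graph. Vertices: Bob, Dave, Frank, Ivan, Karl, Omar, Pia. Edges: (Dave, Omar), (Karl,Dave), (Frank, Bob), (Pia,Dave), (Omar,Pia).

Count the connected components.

From Bob: component {Bob, Frank}.
From Dave: component {Dave, Karl, Omar, Pia}.
From Ivan: component {Ivan}.
That's 3 components.

3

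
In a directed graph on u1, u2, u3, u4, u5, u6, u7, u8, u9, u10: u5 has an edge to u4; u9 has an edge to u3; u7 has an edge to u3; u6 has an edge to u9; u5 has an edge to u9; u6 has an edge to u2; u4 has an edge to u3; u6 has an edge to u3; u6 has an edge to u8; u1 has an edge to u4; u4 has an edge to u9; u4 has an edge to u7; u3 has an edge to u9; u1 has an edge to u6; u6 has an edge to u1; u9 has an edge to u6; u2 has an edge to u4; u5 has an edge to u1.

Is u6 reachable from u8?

No

u8 has no outgoing edges, so nothing is reachable from it.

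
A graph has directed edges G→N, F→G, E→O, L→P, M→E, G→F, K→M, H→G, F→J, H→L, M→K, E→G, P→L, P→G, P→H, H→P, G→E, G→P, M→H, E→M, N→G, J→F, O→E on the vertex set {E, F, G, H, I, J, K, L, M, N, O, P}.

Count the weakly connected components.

2

From E: component {E, F, G, H, J, K, L, M, N, O, P}.
From I: component {I}.
That's 2 components.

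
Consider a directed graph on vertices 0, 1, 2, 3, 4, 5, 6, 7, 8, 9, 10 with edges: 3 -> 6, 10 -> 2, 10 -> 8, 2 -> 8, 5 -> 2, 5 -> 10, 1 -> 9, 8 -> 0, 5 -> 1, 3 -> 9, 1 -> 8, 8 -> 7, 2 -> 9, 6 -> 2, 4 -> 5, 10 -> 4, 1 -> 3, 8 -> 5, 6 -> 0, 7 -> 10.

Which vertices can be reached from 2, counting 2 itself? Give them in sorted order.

0, 1, 2, 3, 4, 5, 6, 7, 8, 9, 10

Start at 2.
Its neighbours: 8, 9.
Then their neighbours: 0, 5, 7.
Then next layer: 1, 10.
Then next layer: 3, 4.
Then next layer: 6.
Every vertex is now reached.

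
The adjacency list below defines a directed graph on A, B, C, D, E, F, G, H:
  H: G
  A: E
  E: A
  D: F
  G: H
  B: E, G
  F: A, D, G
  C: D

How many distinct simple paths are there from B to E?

1

B→E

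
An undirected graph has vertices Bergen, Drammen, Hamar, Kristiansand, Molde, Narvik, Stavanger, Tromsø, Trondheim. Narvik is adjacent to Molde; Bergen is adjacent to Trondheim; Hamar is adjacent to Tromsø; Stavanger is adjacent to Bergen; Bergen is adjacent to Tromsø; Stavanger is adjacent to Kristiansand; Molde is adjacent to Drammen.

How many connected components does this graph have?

2

From Bergen: component {Bergen, Hamar, Kristiansand, Stavanger, Tromsø, Trondheim}.
From Drammen: component {Drammen, Molde, Narvik}.
That's 2 components.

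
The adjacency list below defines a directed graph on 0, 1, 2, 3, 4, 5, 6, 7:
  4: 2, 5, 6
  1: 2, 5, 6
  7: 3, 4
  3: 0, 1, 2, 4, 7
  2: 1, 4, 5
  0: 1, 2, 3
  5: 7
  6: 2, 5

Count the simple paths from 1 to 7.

1→2→4→5→7
1→2→4→6→5→7
1→2→5→7
1→5→7
1→6→2→4→5→7
1→6→2→5→7
1→6→5→7

7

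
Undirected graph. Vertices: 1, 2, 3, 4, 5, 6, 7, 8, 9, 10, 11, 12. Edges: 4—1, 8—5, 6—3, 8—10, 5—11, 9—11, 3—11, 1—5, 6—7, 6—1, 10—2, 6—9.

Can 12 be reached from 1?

No

Explore from 1.
Distance 1: reach 4, 5, 6.
Distance 2: reach 3, 7, 8, 9, 11.
Distance 3: reach 10.
Distance 4: reach 2.
The search is exhausted without reaching 12; it lies in a different component.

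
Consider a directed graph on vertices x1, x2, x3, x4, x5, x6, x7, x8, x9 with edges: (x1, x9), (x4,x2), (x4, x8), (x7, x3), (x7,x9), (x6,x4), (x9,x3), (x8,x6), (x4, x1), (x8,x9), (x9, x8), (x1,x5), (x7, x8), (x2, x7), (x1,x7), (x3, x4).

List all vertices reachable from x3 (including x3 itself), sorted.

Start at x3.
Its neighbours: x4.
Then their neighbours: x1, x2, x8.
Then next layer: x5, x6, x7, x9.
Every vertex is now reached.

x1, x2, x3, x4, x5, x6, x7, x8, x9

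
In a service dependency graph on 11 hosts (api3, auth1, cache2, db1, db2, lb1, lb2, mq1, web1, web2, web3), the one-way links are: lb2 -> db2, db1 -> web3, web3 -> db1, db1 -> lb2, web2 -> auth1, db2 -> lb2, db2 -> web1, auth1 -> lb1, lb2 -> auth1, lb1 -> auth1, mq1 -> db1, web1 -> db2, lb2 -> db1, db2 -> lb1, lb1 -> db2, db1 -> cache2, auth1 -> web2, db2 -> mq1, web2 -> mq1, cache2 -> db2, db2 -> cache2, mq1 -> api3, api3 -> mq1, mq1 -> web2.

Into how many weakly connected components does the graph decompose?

From api3: component {api3, auth1, cache2, db1, db2, lb1, lb2, mq1, web1, web2, web3}.
That's 1 component.

1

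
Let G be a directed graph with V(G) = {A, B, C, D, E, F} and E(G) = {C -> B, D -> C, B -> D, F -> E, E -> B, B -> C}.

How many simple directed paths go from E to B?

1

E→B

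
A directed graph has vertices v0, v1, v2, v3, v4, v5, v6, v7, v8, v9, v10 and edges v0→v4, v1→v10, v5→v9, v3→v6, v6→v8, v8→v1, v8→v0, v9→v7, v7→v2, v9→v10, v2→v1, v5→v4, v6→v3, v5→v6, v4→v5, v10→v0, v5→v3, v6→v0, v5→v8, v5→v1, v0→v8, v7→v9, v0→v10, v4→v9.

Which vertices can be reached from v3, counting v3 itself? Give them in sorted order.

v0, v1, v2, v3, v4, v5, v6, v7, v8, v9, v10

Start at v3.
Its neighbours: v6.
Then their neighbours: v0, v8.
Then next layer: v1, v4, v10.
Then next layer: v5, v9.
Then next layer: v7.
Then next layer: v2.
Every vertex is now reached.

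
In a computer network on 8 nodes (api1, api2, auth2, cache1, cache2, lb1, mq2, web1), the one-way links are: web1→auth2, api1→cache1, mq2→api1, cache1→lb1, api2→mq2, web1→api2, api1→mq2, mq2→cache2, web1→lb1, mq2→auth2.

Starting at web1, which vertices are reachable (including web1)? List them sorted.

api1, api2, auth2, cache1, cache2, lb1, mq2, web1

Start at web1.
Its neighbours: api2, auth2, lb1.
Then their neighbours: mq2.
Then next layer: api1, cache2.
Then next layer: cache1.
Every vertex is now reached.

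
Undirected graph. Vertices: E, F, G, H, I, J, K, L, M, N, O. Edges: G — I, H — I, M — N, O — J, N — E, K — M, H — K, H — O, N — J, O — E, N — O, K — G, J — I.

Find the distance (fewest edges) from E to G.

Distance 0: E.
Distance 1: N, O.
Distance 2: H, J, M.
Distance 3: I, K.
Distance 4: G — contains G.

4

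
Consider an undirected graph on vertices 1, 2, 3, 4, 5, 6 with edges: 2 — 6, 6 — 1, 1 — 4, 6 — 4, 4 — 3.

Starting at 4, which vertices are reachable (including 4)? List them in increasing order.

Start at 4.
Its neighbours: 1, 3, 6.
Then their neighbours: 2.
Nothing further is reachable.

1, 2, 3, 4, 6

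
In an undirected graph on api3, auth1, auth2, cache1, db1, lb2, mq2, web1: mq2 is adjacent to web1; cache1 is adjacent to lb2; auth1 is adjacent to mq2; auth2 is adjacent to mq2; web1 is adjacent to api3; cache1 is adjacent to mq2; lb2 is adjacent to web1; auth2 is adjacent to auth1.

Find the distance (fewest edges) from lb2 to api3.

2

Distance 0: lb2.
Distance 1: cache1, web1.
Distance 2: api3, mq2 — contains api3.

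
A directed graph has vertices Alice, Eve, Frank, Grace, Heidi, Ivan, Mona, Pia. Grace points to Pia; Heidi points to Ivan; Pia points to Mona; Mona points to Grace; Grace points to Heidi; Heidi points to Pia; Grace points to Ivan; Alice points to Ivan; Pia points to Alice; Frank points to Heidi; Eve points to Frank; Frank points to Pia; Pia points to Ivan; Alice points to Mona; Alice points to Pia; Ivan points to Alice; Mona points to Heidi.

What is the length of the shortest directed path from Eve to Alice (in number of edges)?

Distance 0: Eve.
Distance 1: Frank.
Distance 2: Heidi, Pia.
Distance 3: Alice, Ivan, Mona — contains Alice.

3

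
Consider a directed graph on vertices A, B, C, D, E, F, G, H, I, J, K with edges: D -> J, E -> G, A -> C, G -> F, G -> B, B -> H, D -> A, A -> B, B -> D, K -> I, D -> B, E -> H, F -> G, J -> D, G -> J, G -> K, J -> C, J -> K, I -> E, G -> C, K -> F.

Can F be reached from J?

Yes

Explore from J.
Distance 1: reach C, D, K.
Distance 2: reach A, B, F, I.
Found F.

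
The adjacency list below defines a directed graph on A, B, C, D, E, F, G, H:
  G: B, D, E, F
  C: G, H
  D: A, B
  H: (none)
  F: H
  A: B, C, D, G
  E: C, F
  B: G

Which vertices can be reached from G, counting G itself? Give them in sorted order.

Start at G.
Its neighbours: B, D, E, F.
Then their neighbours: A, C, H.
Every vertex is now reached.

A, B, C, D, E, F, G, H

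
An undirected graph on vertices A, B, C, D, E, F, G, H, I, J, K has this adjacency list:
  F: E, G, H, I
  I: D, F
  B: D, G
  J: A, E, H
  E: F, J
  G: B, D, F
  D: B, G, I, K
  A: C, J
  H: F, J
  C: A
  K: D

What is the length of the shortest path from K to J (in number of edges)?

5

Distance 0: K.
Distance 1: D.
Distance 2: B, G, I.
Distance 3: F.
Distance 4: E, H.
Distance 5: J — contains J.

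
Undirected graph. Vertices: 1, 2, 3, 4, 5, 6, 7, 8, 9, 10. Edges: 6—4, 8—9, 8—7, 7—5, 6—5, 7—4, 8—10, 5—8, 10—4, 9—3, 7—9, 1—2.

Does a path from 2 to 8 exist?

Explore from 2.
Distance 1: reach 1.
The search is exhausted without reaching 8; it lies in a different component.

No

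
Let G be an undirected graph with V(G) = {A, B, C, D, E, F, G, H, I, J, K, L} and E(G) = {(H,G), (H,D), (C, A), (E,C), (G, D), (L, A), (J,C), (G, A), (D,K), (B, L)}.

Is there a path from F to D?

No

F has no edges, so nothing is reachable from it.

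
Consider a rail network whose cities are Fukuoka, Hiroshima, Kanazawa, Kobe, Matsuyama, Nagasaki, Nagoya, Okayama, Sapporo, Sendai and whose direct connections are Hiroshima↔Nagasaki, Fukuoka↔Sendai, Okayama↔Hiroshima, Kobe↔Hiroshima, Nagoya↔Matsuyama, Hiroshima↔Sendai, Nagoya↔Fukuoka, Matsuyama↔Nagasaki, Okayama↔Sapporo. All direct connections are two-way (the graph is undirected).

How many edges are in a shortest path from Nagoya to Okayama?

Distance 0: Nagoya.
Distance 1: Fukuoka, Matsuyama.
Distance 2: Nagasaki, Sendai.
Distance 3: Hiroshima.
Distance 4: Kobe, Okayama — contains Okayama.

4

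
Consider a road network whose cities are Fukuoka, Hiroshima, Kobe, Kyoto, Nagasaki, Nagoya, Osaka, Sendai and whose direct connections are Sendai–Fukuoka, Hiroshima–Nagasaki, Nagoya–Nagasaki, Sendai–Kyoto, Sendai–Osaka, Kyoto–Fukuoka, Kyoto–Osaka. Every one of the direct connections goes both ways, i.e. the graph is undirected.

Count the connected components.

From Fukuoka: component {Fukuoka, Kyoto, Osaka, Sendai}.
From Hiroshima: component {Hiroshima, Nagasaki, Nagoya}.
From Kobe: component {Kobe}.
That's 3 components.

3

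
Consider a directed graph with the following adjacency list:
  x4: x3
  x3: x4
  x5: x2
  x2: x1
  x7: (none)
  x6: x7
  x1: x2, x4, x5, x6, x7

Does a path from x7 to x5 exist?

x7 has no outgoing edges, so nothing is reachable from it.

No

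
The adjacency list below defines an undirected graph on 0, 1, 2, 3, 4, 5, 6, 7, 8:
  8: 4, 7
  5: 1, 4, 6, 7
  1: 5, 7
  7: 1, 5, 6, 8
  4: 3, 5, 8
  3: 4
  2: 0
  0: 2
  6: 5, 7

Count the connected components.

2

From 0: component {0, 2}.
From 1: component {1, 3, 4, 5, 6, 7, 8}.
That's 2 components.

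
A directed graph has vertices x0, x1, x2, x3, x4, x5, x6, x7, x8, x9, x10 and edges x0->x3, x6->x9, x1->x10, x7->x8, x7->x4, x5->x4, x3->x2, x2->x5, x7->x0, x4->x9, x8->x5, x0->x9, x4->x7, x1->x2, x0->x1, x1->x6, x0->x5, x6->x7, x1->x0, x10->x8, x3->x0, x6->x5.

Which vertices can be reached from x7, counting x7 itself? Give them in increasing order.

Start at x7.
Its neighbours: x0, x4, x8.
Then their neighbours: x1, x3, x5, x9.
Then next layer: x2, x6, x10.
Every vertex is now reached.

x0, x1, x2, x3, x4, x5, x6, x7, x8, x9, x10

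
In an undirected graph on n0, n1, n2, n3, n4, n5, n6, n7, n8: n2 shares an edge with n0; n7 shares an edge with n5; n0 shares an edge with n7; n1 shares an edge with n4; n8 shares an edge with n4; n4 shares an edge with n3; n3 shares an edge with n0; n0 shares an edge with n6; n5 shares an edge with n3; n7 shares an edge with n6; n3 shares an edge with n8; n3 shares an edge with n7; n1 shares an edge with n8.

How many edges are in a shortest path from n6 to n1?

4

Distance 0: n6.
Distance 1: n0, n7.
Distance 2: n2, n3, n5.
Distance 3: n4, n8.
Distance 4: n1 — contains n1.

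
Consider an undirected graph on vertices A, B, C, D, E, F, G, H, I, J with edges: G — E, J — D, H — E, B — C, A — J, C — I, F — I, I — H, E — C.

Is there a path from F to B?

Explore from F.
Distance 1: reach I.
Distance 2: reach C, H.
Distance 3: reach B, E.
Found B.

Yes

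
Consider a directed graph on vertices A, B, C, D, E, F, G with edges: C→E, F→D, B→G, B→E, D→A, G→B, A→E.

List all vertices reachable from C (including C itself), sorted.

C, E

Start at C.
Its neighbours: E.
Nothing further is reachable.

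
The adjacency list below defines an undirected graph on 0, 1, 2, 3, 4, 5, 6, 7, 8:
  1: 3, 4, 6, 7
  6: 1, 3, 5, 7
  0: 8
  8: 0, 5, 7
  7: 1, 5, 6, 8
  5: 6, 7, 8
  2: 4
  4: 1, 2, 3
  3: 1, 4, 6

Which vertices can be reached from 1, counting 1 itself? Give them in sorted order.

0, 1, 2, 3, 4, 5, 6, 7, 8

Start at 1.
Its neighbours: 3, 4, 6, 7.
Then their neighbours: 2, 5, 8.
Then next layer: 0.
Every vertex is now reached.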